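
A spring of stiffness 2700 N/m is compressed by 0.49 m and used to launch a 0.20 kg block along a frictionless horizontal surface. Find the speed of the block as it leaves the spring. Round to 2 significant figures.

v = 57 m/s

Conservation of energy: ½kx² = ½mv²
v = x√(k/m) = 0.49 × √(2700/0.20) = 56.93 m/s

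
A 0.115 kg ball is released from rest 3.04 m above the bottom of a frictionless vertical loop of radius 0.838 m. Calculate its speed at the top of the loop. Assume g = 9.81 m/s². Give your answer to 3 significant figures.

v = 5.17 m/s

Energy conservation: mgh = ½mv_top² + mg(2r)
v_top² = 2g(h − 2r) = 2(9.81)(3.04 − 1.676) = 26.76
v_top = 5.173 m/s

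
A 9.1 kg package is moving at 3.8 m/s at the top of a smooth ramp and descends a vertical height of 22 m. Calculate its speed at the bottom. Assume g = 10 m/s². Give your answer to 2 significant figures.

v = 21 m/s

By conservation of mechanical energy, ½mv₀² + mgh = ½mv²
v² = v₀² + 2gh = (3.8)² + 2(10)(22) = 454.44
v = √454.44 = 21.32 m/s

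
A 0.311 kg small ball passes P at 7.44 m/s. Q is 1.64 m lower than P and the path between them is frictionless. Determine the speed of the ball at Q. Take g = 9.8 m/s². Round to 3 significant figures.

v = 9.35 m/s

Equating total energy at the two states: ½mv₀² + mgh = ½mv²
v² = v₀² + 2gh = (7.44)² + 2(9.8)(1.64) = 87.498
v = √87.498 = 9.354 m/s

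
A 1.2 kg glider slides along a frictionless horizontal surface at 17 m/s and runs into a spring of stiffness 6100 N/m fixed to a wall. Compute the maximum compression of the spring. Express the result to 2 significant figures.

x = 0.24 m

All KE is stored as spring PE at maximum compression: ½mv² = ½kx²
x = v√(m/k) = 17 × √(1.2/6100) = 0.2384 m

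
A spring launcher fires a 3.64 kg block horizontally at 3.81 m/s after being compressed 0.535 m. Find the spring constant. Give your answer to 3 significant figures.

Spring PE at full compression equals KE at release: ½kx² = ½mv²
k = mv²/x² = (3.64)(3.81)²/(0.535)² = 184.6 N/m

k = 185 N/m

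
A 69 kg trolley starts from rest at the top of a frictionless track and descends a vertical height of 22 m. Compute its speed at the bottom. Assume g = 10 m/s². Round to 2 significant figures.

v = 21 m/s

Equating total energy at the two states: mgh = ½mv²
v = √(2gh) = √(2 × 10 × 22) = √440.00 = 20.98 m/s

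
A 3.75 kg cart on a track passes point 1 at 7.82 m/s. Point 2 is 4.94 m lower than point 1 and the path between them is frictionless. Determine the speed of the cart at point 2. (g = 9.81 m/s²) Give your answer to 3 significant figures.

v = 12.6 m/s

Mechanical energy is conserved (no friction): ½mv₀² + mgh = ½mv²
v² = v₀² + 2gh = (7.82)² + 2(9.81)(4.94) = 158.08
v = √158.08 = 12.57 m/s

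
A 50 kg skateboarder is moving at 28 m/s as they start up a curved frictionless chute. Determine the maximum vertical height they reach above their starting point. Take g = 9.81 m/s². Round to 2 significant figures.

By energy conservation, ½mv² = mgh
h = v²/(2g) = 28²/(2 × 9.81) = 39.96 m

h = 40 m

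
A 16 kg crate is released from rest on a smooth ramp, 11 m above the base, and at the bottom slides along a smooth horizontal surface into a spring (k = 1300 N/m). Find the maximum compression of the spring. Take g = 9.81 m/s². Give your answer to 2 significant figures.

x = 1.6 m

Energy conservation (no friction) from release to max compression: mgh = ½kx²
x = √(2mgh/k) = √(2 × 16 × 9.81 × 11 / 1300) = 1.630 m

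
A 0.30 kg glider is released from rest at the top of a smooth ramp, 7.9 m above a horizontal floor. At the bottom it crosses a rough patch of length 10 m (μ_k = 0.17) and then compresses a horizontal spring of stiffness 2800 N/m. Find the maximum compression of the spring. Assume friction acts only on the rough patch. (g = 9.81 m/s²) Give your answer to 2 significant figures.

Initial energy: E₁ = mgh = (0.30)(9.81)(7.9) = 23.250 J
Friction removes W_f = μ_k mg d = (0.17)(0.30)(9.81)(10) = 5.003 J
Energy reaching the spring: E = 23.250 − 5.003 = 18.247 J
At max compression ½kx² = E ⇒ x = √(2E/k) = √(2 × 18.247/2800) = 0.1142 m

x = 0.11 m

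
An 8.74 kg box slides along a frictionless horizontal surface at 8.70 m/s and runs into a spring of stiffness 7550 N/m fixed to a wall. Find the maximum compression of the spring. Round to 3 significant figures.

At max compression the box is momentarily at rest: ½mv² = ½kx²
x = v√(m/k) = 8.70 × √(8.74/7550) = 0.2960 m

x = 0.296 m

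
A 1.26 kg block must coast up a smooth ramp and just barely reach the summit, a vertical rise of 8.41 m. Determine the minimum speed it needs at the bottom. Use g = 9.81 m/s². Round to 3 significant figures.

At the top it is momentarily at rest, so all KE converts to PE: ½mv² = mgh
v = √(2gh) = √(2 × 9.81 × 8.41) = 12.85 m/s

v = 12.8 m/s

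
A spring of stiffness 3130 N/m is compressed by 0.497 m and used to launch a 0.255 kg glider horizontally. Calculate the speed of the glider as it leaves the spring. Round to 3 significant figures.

Conservation of energy: ½kx² = ½mv²
v = x√(k/m) = 0.497 × √(3130/0.255) = 55.06 m/s

v = 55.1 m/s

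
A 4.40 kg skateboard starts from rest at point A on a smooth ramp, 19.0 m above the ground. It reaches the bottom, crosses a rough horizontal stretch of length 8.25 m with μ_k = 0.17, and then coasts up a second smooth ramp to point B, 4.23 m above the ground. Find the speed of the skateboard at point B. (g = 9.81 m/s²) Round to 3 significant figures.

Energy at A: mgh₁ = (4.40)(9.81)(19.0) = 820.12 J
Friction loss: W_f = μ_k mg d = 60.54 J
At B: ½mv² + mgh₂ = mgh₁ − W_f
½mv² = 820.12 − 60.54 − 182.58 = 576.99 J
v = √(2 × 576.99/4.40) = 16.19 m/s

v = 16.2 m/s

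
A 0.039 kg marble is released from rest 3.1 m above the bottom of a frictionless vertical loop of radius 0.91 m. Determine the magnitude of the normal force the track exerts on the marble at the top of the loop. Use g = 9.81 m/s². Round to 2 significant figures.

N = 0.69 N

Energy from release to top (height 2r): mgh = ½mv_top² + mg(2r)
v_top² = 2g(h − 2r) = 2(9.81)(3.1 − 1.820) = 25.114 m²/s²
At the top, both N and weight point toward the centre: N + mg = mv_top²/r
N = m(v_top²/r − g) = 0.039(25.114/0.91 − 9.81) = 0.6937 N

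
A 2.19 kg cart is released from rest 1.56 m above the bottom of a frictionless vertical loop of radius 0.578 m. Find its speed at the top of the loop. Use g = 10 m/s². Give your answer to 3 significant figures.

v = 2.84 m/s

Energy conservation: mgh = ½mv_top² + mg(2r)
v_top² = 2g(h − 2r) = 2(10)(1.56 − 1.156) = 8.080
v_top = 2.843 m/s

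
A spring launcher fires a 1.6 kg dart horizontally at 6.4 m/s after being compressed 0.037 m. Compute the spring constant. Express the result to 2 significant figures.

k = 48000 N/m

½kx² = ½mv²
k = mv²/x² = (1.6)(6.4)²/(0.037)² = 47871 N/m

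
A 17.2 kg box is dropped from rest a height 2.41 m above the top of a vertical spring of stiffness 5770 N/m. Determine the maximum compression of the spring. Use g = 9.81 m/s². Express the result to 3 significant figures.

x = 0.406 m

Measuring PE from the top of the relaxed spring, at max compression the box has dropped H + x with zero KE, so:
mg(H + x) = ½kx²
½(5770)x² − (17.2)(9.81)x − (17.2)(9.81)(2.41) = 0
2885x² − 168.7x − 406.6 = 0
x = [168.7 + √(28470 + 4.6927e+06)]/(2 × 2885) = 0.4058 m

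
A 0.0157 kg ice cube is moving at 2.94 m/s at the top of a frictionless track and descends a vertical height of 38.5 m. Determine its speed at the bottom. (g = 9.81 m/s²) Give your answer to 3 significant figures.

v = 27.6 m/s

By conservation of mechanical energy, ½mv₀² + mgh = ½mv²
The mass cancels from both sides.
v² = v₀² + 2gh = (2.94)² + 2(9.81)(38.5) = 764.01
v = √764.01 = 27.64 m/s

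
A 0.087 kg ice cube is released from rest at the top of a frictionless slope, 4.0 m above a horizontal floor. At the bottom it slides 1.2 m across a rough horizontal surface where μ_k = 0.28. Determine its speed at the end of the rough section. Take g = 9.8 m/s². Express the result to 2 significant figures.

Energy bookkeeping (friction removes W_f = μ_k N d):
mgh = ½mv² + μ_k m g d
W_f = μ_k mg d = (0.28)(0.087)(9.8)(1.2) = 0.2865 J
½mv² = mgh − W_f = 3.4104 − 0.2865 = 3.1239 J
v = √(2 × 3.1239/0.087) = 8.474 m/s

v = 8.5 m/s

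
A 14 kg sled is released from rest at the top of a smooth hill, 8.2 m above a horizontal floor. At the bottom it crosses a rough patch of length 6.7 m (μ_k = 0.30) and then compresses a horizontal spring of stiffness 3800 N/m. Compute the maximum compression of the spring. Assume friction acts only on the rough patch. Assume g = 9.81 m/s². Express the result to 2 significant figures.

x = 0.67 m

Initial energy: E₁ = mgh = (14)(9.81)(8.2) = 1126.2 J
Friction removes W_f = μ_k mg d = (0.30)(14)(9.81)(6.7) = 276.1 J
Energy reaching the spring: E = 1126.2 − 276.1 = 850.13 J
At max compression ½kx² = E ⇒ x = √(2E/k) = √(2 × 850.13/3800) = 0.6689 m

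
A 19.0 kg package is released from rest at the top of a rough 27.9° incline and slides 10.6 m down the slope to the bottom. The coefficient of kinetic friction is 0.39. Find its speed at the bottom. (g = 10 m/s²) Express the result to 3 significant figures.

Taking the bottom as reference, mgh = ½mv² + μ_k N L with h = L sinθ, N = mg cosθ:
mgh = mgL sinθ = (19.0)(10)(10.6)sin27.9° = 942.41 J
W_f = μ_k mg cosθ · L = (0.39)(19.0)(10)cos27.9°·10.6 = 694.2 J
½mv² = 942.41 − 694.2 = 248.25 J
v = √(2 × 248.25/19.0) = 5.112 m/s

v = 5.11 m/s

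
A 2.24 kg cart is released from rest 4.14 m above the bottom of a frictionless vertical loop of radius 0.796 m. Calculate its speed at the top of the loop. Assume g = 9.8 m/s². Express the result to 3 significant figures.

Energy conservation: mgh = ½mv_top² + mg(2r)
v_top² = 2g(h − 2r) = 2(9.8)(4.14 − 1.592) = 49.94
v_top = 7.067 m/s

v = 7.07 m/s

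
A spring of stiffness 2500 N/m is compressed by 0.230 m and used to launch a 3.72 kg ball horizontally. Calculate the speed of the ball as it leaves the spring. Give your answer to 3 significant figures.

v = 5.96 m/s

The ball leaves the spring when the spring is at natural length, so ½kx² = ½mv²
v = x√(k/m) = 0.230 × √(2500/3.72) = 5.962 m/s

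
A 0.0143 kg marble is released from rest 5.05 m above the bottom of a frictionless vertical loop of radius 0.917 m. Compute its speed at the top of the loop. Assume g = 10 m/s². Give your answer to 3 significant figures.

Energy conservation: mgh = ½mv_top² + mg(2r)
v_top² = 2g(h − 2r) = 2(10)(5.05 − 1.834) = 64.32
v_top = 8.020 m/s

v = 8.02 m/s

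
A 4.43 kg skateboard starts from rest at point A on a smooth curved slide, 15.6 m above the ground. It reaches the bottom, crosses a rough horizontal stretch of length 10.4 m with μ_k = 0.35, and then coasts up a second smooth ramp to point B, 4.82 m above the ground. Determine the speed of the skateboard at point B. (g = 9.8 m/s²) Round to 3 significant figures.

v = 11.8 m/s

Energy at A: mgh₁ = (4.43)(9.8)(15.6) = 677.26 J
Friction loss: W_f = μ_k mg d = 158.0 J
At B: ½mv² + mgh₂ = mgh₁ − W_f
½mv² = 677.26 − 158.0 − 209.26 = 309.98 J
v = √(2 × 309.98/4.43) = 11.83 m/s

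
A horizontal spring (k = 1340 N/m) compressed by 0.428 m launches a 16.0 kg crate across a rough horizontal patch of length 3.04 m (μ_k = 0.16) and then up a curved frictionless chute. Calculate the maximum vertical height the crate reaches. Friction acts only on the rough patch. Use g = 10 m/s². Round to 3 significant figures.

Spring energy: E₀ = ½kx² = ½(1340)(0.428)² = 122.73 J
Friction: W_f = μ_k mg d = (0.16)(16.0)(10)(3.04) = 77.82 J
Energy at base of ramp: E = 122.73 − 77.82 = 44.909 J
At max height all remaining energy is PE: mgh = E ⇒ h = E/(mg) = 44.909/(16.0 × 10) = 0.2807 m

h = 0.281 m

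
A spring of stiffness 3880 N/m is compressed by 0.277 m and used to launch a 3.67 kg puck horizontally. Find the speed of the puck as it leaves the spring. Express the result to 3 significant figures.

v = 9.01 m/s

Spring PE converts entirely to kinetic energy: ½kx² = ½mv²
v = x√(k/m) = 0.277 × √(3880/3.67) = 9.007 m/s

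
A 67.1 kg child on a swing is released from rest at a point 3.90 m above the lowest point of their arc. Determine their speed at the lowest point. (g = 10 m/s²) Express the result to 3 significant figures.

Mechanical energy is conserved (no friction): mgh = ½mv²
v = √(2gh) = √(2 × 10 × 3.90) = √78.000 = 8.832 m/s

v = 8.83 m/s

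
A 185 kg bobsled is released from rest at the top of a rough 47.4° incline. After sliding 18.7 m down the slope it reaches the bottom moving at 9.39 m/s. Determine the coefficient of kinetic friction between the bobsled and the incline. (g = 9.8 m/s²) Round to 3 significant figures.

μ_k = 0.732

Energy balance down the incline: mg L sinθ − ½mv² = μ_k (mg cosθ) L
mgL sinθ = 24956 J; ½mv² = 8155.9 J
W_f = 24956 − 8155.9 = 16800 J
μ_k = W_f/(mg cosθ · L) = 16800/(1227 × 18.7) = 0.7321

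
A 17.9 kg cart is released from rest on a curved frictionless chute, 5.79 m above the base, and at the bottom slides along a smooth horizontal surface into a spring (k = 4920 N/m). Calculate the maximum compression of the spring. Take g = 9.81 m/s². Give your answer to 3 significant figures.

Energy conservation (no friction) from release to max compression: mgh = ½kx²
x = √(2mgh/k) = √(2 × 17.9 × 9.81 × 5.79 / 4920) = 0.6429 m

x = 0.643 m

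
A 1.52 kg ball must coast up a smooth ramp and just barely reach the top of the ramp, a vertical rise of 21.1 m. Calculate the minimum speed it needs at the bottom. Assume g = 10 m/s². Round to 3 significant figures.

v = 20.5 m/s

At the top it is momentarily at rest, so all KE converts to PE: ½mv² = mgh
v = √(2gh) = √(2 × 10 × 21.1) = 20.54 m/s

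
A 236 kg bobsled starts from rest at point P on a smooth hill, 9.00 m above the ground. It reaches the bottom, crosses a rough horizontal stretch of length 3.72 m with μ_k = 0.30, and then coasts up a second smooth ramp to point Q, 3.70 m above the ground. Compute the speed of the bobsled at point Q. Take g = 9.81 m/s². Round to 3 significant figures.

v = 9.06 m/s

Energy at P: mgh₁ = (236)(9.81)(9.00) = 20836 J
Friction loss: W_f = μ_k mg d = 2584 J
At Q: ½mv² + mgh₂ = mgh₁ − W_f
½mv² = 20836 − 2584 − 8566.1 = 9686.6 J
v = √(2 × 9686.6/236) = 9.060 m/s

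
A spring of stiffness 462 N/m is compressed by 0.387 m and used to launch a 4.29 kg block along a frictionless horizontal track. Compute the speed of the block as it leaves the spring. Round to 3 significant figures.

v = 4.02 m/s

Conservation of energy: ½kx² = ½mv²
v = x√(k/m) = 0.387 × √(462/4.29) = 4.016 m/s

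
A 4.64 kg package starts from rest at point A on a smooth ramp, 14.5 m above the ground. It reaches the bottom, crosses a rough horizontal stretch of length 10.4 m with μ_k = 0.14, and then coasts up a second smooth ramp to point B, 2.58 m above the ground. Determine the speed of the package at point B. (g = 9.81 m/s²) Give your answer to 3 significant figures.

v = 14.3 m/s

Energy at A: mgh₁ = (4.64)(9.81)(14.5) = 660.02 J
Friction loss: W_f = μ_k mg d = 66.27 J
At B: ½mv² + mgh₂ = mgh₁ − W_f
½mv² = 660.02 − 66.27 − 117.44 = 476.30 J
v = √(2 × 476.30/4.64) = 14.33 m/s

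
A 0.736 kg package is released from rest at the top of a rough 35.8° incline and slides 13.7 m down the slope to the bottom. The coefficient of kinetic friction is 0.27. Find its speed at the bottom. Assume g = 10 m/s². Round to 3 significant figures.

Taking the bottom as reference, mgh = ½mv² + μ_k N L with h = L sinθ, N = mg cosθ:
mgh = mgL sinθ = (0.736)(10)(13.7)sin35.8° = 58.982 J
W_f = μ_k mg cosθ · L = (0.27)(0.736)(10)cos35.8°·13.7 = 22.08 J
½mv² = 58.982 − 22.08 = 36.902 J
v = √(2 × 36.902/0.736) = 10.01 m/s

v = 10.0 m/s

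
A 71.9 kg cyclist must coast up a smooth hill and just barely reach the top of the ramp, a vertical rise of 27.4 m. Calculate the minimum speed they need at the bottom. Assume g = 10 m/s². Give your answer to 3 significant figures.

At the top they are momentarily at rest, so all KE converts to PE: ½mv² = mgh
v = √(2gh) = √(2 × 10 × 27.4) = 23.41 m/s

v = 23.4 m/s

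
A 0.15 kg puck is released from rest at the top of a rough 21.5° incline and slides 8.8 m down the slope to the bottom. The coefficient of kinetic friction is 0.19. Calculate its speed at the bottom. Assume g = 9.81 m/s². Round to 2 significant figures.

v = 5.7 m/s

Work–energy: mg(L sinθ) − μ_k(mg cosθ)L = ½mv²
mgh = mgL sinθ = (0.15)(9.81)(8.8)sin21.5° = 4.7459 J
W_f = μ_k mg cosθ · L = (0.19)(0.15)(9.81)cos21.5°·8.8 = 2.289 J
½mv² = 4.7459 − 2.289 = 2.4567 J
v = √(2 × 2.4567/0.15) = 5.723 m/s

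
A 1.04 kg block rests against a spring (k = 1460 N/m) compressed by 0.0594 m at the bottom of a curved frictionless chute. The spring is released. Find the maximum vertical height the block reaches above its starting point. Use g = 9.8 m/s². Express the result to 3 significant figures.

All spring PE becomes gravitational PE at the highest point: ½kx² = mgh
h = kx²/(2mg) = (1460)(0.0594)²/(2 × 1.04 × 9.8) = 0.2527 m

h = 0.253 m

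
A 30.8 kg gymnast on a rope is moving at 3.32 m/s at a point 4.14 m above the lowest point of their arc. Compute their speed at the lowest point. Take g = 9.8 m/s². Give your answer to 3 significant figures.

v = 9.60 m/s

Energy conservation between the two points: ½mv₀² + mgh = ½mv²
v² = v₀² + 2gh = (3.32)² + 2(9.8)(4.14) = 92.166
v = √92.166 = 9.600 m/s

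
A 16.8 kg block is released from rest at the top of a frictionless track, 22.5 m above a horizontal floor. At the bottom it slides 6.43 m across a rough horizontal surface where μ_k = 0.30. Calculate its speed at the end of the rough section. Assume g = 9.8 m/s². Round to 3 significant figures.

Energy at the top = energy at the end + work done against friction:
mgh = ½mv² + μ_k m g d
W_f = μ_k mg d = (0.30)(16.8)(9.8)(6.43) = 317.6 J
½mv² = mgh − W_f = 3704.4 − 317.6 = 3386.8 J
v = √(2 × 3386.8/16.8) = 20.08 m/s

v = 20.1 m/s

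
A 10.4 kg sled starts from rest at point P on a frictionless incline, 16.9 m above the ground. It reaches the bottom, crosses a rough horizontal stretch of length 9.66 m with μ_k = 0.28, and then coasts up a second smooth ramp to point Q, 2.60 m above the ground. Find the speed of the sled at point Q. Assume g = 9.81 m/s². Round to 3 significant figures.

Energy at P: mgh₁ = (10.4)(9.81)(16.9) = 1724.2 J
Friction loss: W_f = μ_k mg d = 276.0 J
At Q: ½mv² + mgh₂ = mgh₁ − W_f
½mv² = 1724.2 − 276.0 − 265.26 = 1183.0 J
v = √(2 × 1183.0/10.4) = 15.08 m/s

v = 15.1 m/s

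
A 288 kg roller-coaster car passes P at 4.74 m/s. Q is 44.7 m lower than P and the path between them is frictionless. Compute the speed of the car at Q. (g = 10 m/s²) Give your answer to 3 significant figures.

v = 30.3 m/s

By conservation of mechanical energy, ½mv₀² + mgh = ½mv²
v² = v₀² + 2gh = (4.74)² + 2(10)(44.7) = 916.47
v = √916.47 = 30.27 m/s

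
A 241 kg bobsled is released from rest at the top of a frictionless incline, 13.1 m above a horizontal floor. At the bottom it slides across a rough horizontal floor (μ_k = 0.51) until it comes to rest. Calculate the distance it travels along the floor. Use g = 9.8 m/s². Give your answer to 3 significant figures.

Energy bookkeeping (friction removes W_f = μ_k N d):
At rest all PE has been dissipated by friction: mgh = μ_k m g d
d = h/μ_k = 13.1/0.51 = 25.69 m

d = 25.7 m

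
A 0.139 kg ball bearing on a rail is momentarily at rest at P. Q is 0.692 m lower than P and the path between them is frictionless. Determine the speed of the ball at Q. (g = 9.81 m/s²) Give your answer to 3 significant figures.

Equating total energy at the two states: mgh = ½mv²
v = √(2gh) = √(2 × 9.81 × 0.692) = √13.577 = 3.685 m/s

v = 3.68 m/s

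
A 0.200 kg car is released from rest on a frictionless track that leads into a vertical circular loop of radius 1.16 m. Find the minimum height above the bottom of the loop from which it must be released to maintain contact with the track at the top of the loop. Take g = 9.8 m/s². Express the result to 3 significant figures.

h = 2.90 m

At the top, for minimum speed gravity alone supplies the centripetal force: mg = mv_top²/r ⇒ v_top² = gr = 11.37 m²/s²
Energy conservation from release height h to the top (height 2r): mgh = ½mv_top² + mg(2r)
h = v_top²/(2g) + 2r = r/2 + 2r = 5r/2 = 2.900 m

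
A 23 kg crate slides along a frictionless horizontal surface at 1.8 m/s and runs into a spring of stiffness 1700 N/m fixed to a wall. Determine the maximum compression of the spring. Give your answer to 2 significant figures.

x = 0.21 m

At max compression the crate is momentarily at rest: ½mv² = ½kx²
x = v√(m/k) = 1.8 × √(23/1700) = 0.2094 m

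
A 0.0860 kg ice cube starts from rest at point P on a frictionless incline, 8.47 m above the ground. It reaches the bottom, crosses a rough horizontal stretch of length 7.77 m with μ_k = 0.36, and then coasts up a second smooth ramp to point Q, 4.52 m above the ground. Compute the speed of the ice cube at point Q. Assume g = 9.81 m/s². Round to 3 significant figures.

v = 4.76 m/s

Energy at P: mgh₁ = (0.0860)(9.81)(8.47) = 7.1458 J
Friction loss: W_f = μ_k mg d = 2.360 J
At Q: ½mv² + mgh₂ = mgh₁ − W_f
½mv² = 7.1458 − 2.360 − 3.8133 = 0.97257 J
v = √(2 × 0.97257/0.0860) = 4.756 m/s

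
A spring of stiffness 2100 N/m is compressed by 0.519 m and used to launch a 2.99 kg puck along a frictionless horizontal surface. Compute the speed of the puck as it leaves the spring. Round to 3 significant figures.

v = 13.8 m/s

The puck leaves the spring when the spring is at natural length, so ½kx² = ½mv²
v = x√(k/m) = 0.519 × √(2100/2.99) = 13.75 m/s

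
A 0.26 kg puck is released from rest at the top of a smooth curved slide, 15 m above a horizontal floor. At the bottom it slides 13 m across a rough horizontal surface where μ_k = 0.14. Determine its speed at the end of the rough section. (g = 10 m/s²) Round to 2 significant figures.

v = 16 m/s

Applying the work–energy principle:
mgh = ½mv² + μ_k m g d
W_f = μ_k mg d = (0.14)(0.26)(10)(13) = 4.732 J
½mv² = mgh − W_f = 39.000 − 4.732 = 34.268 J
v = √(2 × 34.268/0.26) = 16.24 m/s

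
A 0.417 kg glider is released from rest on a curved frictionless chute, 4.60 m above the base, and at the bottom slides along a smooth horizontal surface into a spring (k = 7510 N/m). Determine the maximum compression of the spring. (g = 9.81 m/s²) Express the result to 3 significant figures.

At max compression the glider is momentarily at rest: mgh = ½kx²
x = √(2mgh/k) = √(2 × 0.417 × 9.81 × 4.60 / 7510) = 0.07079 m

x = 0.0708 m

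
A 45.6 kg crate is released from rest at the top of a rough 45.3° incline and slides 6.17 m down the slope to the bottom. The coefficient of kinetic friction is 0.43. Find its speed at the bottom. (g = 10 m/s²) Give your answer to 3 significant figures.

v = 7.10 m/s

Taking the bottom as reference, mgh = ½mv² + μ_k N L with h = L sinθ, N = mg cosθ:
mgh = mgL sinθ = (45.6)(10)(6.17)sin45.3° = 1999.8 J
W_f = μ_k mg cosθ · L = (0.43)(45.6)(10)cos45.3°·6.17 = 851.0 J
½mv² = 1999.8 − 851.0 = 1148.9 J
v = √(2 × 1148.9/45.6) = 7.099 m/s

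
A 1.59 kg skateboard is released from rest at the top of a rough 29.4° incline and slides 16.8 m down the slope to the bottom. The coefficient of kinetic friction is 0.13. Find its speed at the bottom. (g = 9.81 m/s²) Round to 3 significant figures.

Energy: mgh = ½mv² + W_f, with h = L sinθ and W_f = μ_k (mg cosθ) L
mgh = mgL sinθ = (1.59)(9.81)(16.8)sin29.4° = 128.64 J
W_f = μ_k mg cosθ · L = (0.13)(1.59)(9.81)cos29.4°·16.8 = 29.68 J
½mv² = 128.64 − 29.68 = 98.960 J
v = √(2 × 98.960/1.59) = 11.16 m/s

v = 11.2 m/s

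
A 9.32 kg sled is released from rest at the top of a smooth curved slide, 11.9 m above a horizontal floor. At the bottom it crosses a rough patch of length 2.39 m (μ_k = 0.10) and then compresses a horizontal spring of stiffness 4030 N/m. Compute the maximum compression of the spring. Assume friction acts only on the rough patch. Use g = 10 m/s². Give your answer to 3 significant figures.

Initial energy: E₁ = mgh = (9.32)(10)(11.9) = 1109.1 J
Friction removes W_f = μ_k mg d = (0.10)(9.32)(10)(2.39) = 22.27 J
Energy reaching the spring: E = 1109.1 − 22.27 = 1086.8 J
At max compression ½kx² = E ⇒ x = √(2E/k) = √(2 × 1086.8/4030) = 0.7344 m

x = 0.734 m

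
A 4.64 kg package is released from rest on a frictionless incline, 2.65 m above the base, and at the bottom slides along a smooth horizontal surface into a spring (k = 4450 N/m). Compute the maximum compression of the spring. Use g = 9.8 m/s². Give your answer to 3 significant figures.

x = 0.233 m

Energy conservation (no friction) from release to max compression: mgh = ½kx²
x = √(2mgh/k) = √(2 × 4.64 × 9.8 × 2.65 / 4450) = 0.2327 m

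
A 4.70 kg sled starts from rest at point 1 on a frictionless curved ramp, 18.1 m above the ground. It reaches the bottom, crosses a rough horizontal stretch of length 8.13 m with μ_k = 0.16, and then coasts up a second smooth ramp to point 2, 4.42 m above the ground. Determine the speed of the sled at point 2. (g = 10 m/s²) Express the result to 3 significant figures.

v = 15.7 m/s

Energy at 1: mgh₁ = (4.70)(10)(18.1) = 850.70 J
Friction loss: W_f = μ_k mg d = 61.14 J
At 2: ½mv² + mgh₂ = mgh₁ − W_f
½mv² = 850.70 − 61.14 − 207.74 = 581.82 J
v = √(2 × 581.82/4.70) = 15.73 m/s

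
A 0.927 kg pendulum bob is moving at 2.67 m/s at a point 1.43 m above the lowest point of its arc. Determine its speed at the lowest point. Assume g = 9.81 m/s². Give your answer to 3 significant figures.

Mechanical energy is conserved (no friction): ½mv₀² + mgh = ½mv²
v² = v₀² + 2gh = (2.67)² + 2(9.81)(1.43) = 35.185
v = √35.185 = 5.932 m/s

v = 5.93 m/s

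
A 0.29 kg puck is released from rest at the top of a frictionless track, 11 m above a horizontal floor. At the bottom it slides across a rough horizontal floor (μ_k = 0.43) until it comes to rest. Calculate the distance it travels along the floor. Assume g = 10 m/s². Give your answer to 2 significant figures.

Energy at the top = energy at the end + work done against friction:
At rest all PE has been dissipated by friction: mgh = μ_k m g d
d = h/μ_k = 11/0.43 = 25.58 m

d = 26 m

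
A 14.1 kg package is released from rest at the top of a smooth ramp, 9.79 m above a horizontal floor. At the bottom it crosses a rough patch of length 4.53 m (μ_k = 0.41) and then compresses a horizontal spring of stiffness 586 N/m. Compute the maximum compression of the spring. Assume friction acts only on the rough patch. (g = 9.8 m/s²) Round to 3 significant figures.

Initial energy: E₁ = mgh = (14.1)(9.8)(9.79) = 1352.8 J
Friction removes W_f = μ_k mg d = (0.41)(14.1)(9.8)(4.53) = 256.6 J
Energy reaching the spring: E = 1352.8 − 256.6 = 1096.1 J
At max compression ½kx² = E ⇒ x = √(2E/k) = √(2 × 1096.1/586) = 1.934 m

x = 1.93 m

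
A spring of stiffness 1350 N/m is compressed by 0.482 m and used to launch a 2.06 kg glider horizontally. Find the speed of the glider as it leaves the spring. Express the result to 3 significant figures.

v = 12.3 m/s

The glider leaves the spring when the spring is at natural length, so ½kx² = ½mv²
v = x√(k/m) = 0.482 × √(1350/2.06) = 12.34 m/s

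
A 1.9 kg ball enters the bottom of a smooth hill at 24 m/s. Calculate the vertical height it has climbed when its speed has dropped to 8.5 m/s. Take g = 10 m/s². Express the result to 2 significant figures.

Conservation of energy: ½mv₁² = ½mv₂² + mgh
h = (v₁² − v₂²)/(2g) = (24² − 8.5²)/(2 × 10) = 25.19 m

h = 25 m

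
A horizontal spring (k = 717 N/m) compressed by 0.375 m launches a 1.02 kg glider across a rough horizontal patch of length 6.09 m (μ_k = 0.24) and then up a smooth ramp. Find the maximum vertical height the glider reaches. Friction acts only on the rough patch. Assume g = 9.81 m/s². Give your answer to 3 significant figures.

h = 3.58 m

Spring energy: E₀ = ½kx² = ½(717)(0.375)² = 50.414 J
Friction: W_f = μ_k mg d = (0.24)(1.02)(9.81)(6.09) = 14.63 J
Energy at base of ramp: E = 50.414 − 14.63 = 35.789 J
At max height all remaining energy is PE: mgh = E ⇒ h = E/(mg) = 35.789/(1.02 × 9.81) = 3.577 m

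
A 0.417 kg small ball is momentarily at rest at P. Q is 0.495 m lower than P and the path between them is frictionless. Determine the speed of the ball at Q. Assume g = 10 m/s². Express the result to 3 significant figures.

v = 3.15 m/s

Mechanical energy is conserved (no friction): mgh = ½mv²
v = √(2gh) = √(2 × 10 × 0.495) = √9.9000 = 3.146 m/s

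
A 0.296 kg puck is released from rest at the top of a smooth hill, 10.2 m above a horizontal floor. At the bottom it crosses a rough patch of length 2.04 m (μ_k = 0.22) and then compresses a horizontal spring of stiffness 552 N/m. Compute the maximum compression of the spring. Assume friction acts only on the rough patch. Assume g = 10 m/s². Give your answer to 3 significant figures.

Initial energy: E₁ = mgh = (0.296)(10)(10.2) = 30.192 J
Friction removes W_f = μ_k mg d = (0.22)(0.296)(10)(2.04) = 1.328 J
Energy reaching the spring: E = 30.192 − 1.328 = 28.864 J
At max compression ½kx² = E ⇒ x = √(2E/k) = √(2 × 28.864/552) = 0.3234 m

x = 0.323 m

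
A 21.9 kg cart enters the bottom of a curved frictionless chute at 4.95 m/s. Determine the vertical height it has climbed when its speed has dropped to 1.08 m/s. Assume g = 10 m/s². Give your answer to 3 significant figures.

h = 1.17 m

Energy balance between the two points: ½mv₁² = ½mv₂² + mgh
h = (v₁² − v₂²)/(2g) = (4.95² − 1.08²)/(2 × 10) = 1.167 m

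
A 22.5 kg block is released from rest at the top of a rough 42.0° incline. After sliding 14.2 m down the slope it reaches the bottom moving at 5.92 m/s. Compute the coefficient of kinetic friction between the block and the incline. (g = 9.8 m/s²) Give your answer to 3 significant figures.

The energy dissipated by friction is the PE lost minus the KE gained:
mgL sinθ = 2095.1 J; ½mv² = 394.27 J
W_f = 2095.1 − 394.27 = 1701 J
μ_k = W_f/(mg cosθ · L) = 1701/(163.9 × 14.2) = 0.7310

μ_k = 0.731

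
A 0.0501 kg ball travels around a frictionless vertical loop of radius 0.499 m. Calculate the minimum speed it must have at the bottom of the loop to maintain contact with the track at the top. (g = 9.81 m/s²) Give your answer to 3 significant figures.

At the top: mg = mv_top²/r ⇒ v_top² = gr = 4.895 m²/s²
Energy from bottom to top (height 2r): ½mv_bot² = ½mv_top² + mg(2r)
v_bot² = gr + 4gr = 5gr = 24.48
v_bot = √(5gr) = 4.947 m/s

v = 4.95 m/s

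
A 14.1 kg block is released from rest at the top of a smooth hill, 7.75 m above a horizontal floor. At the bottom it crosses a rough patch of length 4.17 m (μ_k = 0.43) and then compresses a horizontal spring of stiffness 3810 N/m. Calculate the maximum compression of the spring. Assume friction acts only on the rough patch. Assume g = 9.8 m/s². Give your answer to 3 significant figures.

Initial energy: E₁ = mgh = (14.1)(9.8)(7.75) = 1070.9 J
Friction removes W_f = μ_k mg d = (0.43)(14.1)(9.8)(4.17) = 247.8 J
Energy reaching the spring: E = 1070.9 − 247.8 = 823.12 J
At max compression ½kx² = E ⇒ x = √(2E/k) = √(2 × 823.12/3810) = 0.6573 m

x = 0.657 m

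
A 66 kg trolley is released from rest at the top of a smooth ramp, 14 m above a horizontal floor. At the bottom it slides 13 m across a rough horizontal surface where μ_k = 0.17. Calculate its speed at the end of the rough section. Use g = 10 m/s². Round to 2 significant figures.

v = 15 m/s

Energy at the top = energy at the end + work done against friction:
mgh = ½mv² + μ_k m g d
W_f = μ_k mg d = (0.17)(66)(10)(13) = 1459 J
½mv² = mgh − W_f = 9240.0 − 1459 = 7781.4 J
v = √(2 × 7781.4/66) = 15.36 m/s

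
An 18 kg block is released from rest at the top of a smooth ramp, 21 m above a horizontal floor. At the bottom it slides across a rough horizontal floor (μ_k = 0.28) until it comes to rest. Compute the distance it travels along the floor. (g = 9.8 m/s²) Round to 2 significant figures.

d = 75 m

Applying the work–energy principle:
At rest all PE has been dissipated by friction: mgh = μ_k m g d
d = h/μ_k = 21/0.28 = 75.00 m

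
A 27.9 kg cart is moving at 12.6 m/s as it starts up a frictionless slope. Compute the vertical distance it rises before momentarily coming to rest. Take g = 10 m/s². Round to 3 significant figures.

h = 7.94 m

Setting KE at the bottom equal to PE gained: ½mv² = mgh
h = v²/(2g) = 12.6²/(2 × 10) = 7.938 m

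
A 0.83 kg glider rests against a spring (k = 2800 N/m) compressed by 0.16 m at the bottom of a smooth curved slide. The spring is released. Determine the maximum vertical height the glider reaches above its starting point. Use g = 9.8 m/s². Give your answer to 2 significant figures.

At maximum height the glider is at rest, so ½kx² = mgh
h = kx²/(2mg) = (2800)(0.16)²/(2 × 0.83 × 9.8) = 4.406 m

h = 4.4 m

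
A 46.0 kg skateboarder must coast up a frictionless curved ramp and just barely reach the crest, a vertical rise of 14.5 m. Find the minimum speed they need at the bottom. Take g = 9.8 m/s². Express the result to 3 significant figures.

At the top they are momentarily at rest, so all KE converts to PE: ½mv² = mgh
v = √(2gh) = √(2 × 9.8 × 14.5) = 16.86 m/s

v = 16.9 m/s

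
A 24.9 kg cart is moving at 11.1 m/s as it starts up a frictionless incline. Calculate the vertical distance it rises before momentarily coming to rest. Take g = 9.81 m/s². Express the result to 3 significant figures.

By energy conservation, ½mv² = mgh
h = v²/(2g) = 11.1²/(2 × 9.81) = 6.280 m

h = 6.28 m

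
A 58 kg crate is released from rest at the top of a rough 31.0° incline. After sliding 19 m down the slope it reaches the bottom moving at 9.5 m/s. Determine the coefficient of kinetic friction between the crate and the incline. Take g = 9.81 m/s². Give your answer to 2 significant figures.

Energy balance down the incline: mg L sinθ − ½mv² = μ_k (mg cosθ) L
mgL sinθ = 5567.9 J; ½mv² = 2617.2 J
W_f = 5567.9 − 2617.2 = 2951 J
μ_k = W_f/(mg cosθ · L) = 2951/(487.7 × 19) = 0.3184

μ_k = 0.32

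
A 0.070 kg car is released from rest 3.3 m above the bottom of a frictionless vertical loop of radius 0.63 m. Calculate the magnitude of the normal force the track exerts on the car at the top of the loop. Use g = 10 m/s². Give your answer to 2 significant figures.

Energy from release to top (height 2r): mgh = ½mv_top² + mg(2r)
v_top² = 2g(h − 2r) = 2(10)(3.3 − 1.260) = 40.800 m²/s²
At the top, both N and weight point toward the centre: N + mg = mv_top²/r
N = m(v_top²/r − g) = 0.070(40.800/0.63 − 10) = 3.833 N

N = 3.8 N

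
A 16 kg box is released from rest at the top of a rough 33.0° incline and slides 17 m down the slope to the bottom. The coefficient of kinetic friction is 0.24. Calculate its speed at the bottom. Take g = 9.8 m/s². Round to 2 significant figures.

Work–energy: mg(L sinθ) − μ_k(mg cosθ)L = ½mv²
mgh = mgL sinθ = (16)(9.8)(17)sin33.0° = 1451.8 J
W_f = μ_k mg cosθ · L = (0.24)(16)(9.8)cos33.0°·17 = 536.5 J
½mv² = 1451.8 − 536.5 = 915.26 J
v = √(2 × 915.26/16) = 10.70 m/s

v = 11 m/s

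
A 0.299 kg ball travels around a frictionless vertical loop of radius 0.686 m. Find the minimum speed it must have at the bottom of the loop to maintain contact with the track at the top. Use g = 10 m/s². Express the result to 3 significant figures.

v = 5.86 m/s

At the top: mg = mv_top²/r ⇒ v_top² = gr = 6.860 m²/s²
Energy from bottom to top (height 2r): ½mv_bot² = ½mv_top² + mg(2r)
v_bot² = gr + 4gr = 5gr = 34.30
v_bot = √(5gr) = 5.857 m/s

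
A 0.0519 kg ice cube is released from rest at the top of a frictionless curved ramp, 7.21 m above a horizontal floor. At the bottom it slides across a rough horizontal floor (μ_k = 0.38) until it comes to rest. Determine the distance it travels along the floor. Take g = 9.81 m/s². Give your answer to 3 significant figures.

Energy bookkeeping (friction removes W_f = μ_k N d):
At rest all PE has been dissipated by friction: mgh = μ_k m g d
d = h/μ_k = 7.21/0.38 = 18.97 m

d = 19.0 m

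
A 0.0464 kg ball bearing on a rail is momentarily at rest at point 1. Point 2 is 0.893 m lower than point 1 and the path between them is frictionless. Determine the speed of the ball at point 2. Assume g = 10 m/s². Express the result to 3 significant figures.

Mechanical energy is conserved (no friction): mgh = ½mv²
v = √(2gh) = √(2 × 10 × 0.893) = √17.860 = 4.226 m/s

v = 4.23 m/s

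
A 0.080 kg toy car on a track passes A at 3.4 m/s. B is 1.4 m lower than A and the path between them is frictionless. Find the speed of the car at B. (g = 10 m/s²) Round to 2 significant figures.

v = 6.3 m/s

By conservation of mechanical energy, ½mv₀² + mgh = ½mv²
v² = v₀² + 2gh = (3.4)² + 2(10)(1.4) = 39.560
v = √39.560 = 6.290 m/s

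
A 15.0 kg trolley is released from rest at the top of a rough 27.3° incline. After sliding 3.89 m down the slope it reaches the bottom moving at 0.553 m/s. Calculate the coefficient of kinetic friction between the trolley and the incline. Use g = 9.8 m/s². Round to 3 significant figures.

mgh = ½mv² + μ_k (mg cosθ) L, with h = L sinθ
mgL sinθ = 262.27 J; ½mv² = 2.2936 J
W_f = 262.27 − 2.2936 = 260.0 J
μ_k = W_f/(mg cosθ · L) = 260.0/(130.6 × 3.89) = 0.5116

μ_k = 0.512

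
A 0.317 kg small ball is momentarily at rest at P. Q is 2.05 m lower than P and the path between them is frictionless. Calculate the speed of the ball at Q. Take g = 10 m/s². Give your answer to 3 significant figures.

Mechanical energy is conserved (no friction): mgh = ½mv²
v = √(2gh) = √(2 × 10 × 2.05) = √41.000 = 6.403 m/s

v = 6.40 m/s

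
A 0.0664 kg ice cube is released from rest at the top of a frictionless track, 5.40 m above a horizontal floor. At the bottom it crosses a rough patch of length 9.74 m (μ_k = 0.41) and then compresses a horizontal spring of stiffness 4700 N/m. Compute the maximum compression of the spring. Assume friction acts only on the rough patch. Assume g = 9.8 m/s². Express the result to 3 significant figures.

Initial energy: E₁ = mgh = (0.0664)(9.8)(5.40) = 3.5139 J
Friction removes W_f = μ_k mg d = (0.41)(0.0664)(9.8)(9.74) = 2.599 J
Energy reaching the spring: E = 3.5139 − 2.599 = 0.91530 J
At max compression ½kx² = E ⇒ x = √(2E/k) = √(2 × 0.91530/4700) = 0.01974 m

x = 0.0197 m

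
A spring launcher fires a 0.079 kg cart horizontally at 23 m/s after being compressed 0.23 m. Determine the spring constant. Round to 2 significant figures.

Spring PE at full compression equals KE at release: ½kx² = ½mv²
k = mv²/x² = (0.079)(23)²/(0.23)² = 790.0 N/m

k = 790 N/m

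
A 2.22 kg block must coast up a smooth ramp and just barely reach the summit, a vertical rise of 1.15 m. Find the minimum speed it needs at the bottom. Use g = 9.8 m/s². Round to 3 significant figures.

At the top it is momentarily at rest, so all KE converts to PE: ½mv² = mgh
v = √(2gh) = √(2 × 9.8 × 1.15) = 4.748 m/s

v = 4.75 m/s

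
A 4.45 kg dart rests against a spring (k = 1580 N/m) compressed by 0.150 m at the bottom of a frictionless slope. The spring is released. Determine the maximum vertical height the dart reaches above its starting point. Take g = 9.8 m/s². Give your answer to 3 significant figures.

h = 0.408 m

Energy conservation from release to the highest point: ½kx² = mgh
h = kx²/(2mg) = (1580)(0.150)²/(2 × 4.45 × 9.8) = 0.4076 m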